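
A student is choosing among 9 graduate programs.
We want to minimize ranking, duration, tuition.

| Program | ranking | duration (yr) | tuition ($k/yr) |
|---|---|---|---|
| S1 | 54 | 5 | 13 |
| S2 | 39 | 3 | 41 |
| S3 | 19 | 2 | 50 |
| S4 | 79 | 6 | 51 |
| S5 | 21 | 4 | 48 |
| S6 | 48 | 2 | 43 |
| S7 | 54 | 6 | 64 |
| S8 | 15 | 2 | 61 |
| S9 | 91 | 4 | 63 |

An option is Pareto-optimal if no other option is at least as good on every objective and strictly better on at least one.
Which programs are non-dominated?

S1, S2, S3, S5, S6, S8

S1: not dominated (best tuition).
S2: not dominated.
S3: not dominated.
S4: dominated by S1 (ranking 54≤79, duration 5≤6, tuition 13≤51).
S5: not dominated.
S6: not dominated.
S7: dominated by S1 (ranking 54≤54, duration 5≤6, tuition 13≤64).
S8: not dominated (best ranking).
S9: dominated by S2 (ranking 39≤91, duration 3≤4, tuition 41≤63).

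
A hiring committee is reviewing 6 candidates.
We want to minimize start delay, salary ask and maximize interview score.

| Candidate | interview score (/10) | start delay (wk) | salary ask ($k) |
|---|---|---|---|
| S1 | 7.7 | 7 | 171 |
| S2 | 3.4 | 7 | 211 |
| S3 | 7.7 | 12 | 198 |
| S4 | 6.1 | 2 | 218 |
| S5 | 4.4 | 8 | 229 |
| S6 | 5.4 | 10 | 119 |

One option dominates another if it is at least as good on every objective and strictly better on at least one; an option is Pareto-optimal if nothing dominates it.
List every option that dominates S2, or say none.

S1

S1: interview score 7.7≥3.4, start delay 7≤7, salary ask 171≤211 — dominates S2.
Others (S3, S4, S5, S6) are each worse than S2 on at least one objective.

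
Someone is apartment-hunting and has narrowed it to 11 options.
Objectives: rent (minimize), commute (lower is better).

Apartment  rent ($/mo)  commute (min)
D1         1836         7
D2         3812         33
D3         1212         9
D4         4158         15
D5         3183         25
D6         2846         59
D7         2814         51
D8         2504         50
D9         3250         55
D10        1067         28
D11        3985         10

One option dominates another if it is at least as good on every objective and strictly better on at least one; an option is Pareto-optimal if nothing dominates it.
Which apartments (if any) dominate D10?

D1: worse on rent (1836 vs 1067).
D2: worse on rent (3812 vs 1067).
D3: worse on rent (1212 vs 1067).
D4: worse on rent (4158 vs 1067).
D5: worse on rent (3183 vs 1067).
D6: worse on rent (2846 vs 1067).
D7: worse on rent (2814 vs 1067).
D8: worse on rent (2504 vs 1067).
D9: worse on rent (3250 vs 1067).
D11: worse on rent (3985 vs 1067).
No option dominates D10.

none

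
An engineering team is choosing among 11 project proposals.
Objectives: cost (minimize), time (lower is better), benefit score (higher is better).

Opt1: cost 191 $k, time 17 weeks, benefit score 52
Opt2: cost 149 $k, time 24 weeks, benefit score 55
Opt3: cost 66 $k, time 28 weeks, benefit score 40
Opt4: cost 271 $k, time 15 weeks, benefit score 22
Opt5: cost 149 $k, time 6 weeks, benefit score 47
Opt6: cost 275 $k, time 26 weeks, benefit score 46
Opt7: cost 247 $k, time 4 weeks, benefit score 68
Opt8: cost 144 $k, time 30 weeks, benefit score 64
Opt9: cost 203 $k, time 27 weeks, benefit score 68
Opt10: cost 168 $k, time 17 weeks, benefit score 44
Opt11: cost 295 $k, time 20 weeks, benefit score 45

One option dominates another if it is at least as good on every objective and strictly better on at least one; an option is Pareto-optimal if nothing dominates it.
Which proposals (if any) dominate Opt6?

Opt1, Opt2, Opt5, Opt7

Opt1: cost 191≤275, time 17≤26, benefit score 52≥46 — dominates Opt6.
Opt2: cost 149≤275, time 24≤26, benefit score 55≥46 — dominates Opt6.
Opt5: cost 149≤275, time 6≤26, benefit score 47≥46 — dominates Opt6.
Opt7: cost 247≤275, time 4≤26, benefit score 68≥46 — dominates Opt6.
Others (Opt3, Opt4, Opt8, Opt9, Opt10, Opt11) are each worse than Opt6 on at least one objective.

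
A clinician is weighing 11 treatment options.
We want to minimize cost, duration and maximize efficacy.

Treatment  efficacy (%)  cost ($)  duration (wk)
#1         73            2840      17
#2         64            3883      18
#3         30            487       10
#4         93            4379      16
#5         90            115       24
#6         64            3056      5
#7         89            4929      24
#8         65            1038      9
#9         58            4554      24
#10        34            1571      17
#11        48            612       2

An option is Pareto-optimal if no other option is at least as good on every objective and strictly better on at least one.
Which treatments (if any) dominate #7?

#4, #5

#4: efficacy 93≥89, cost 4379≤4929, duration 16≤24 — dominates #7.
#5: efficacy 90≥89, cost 115≤4929, duration 24≤24 — dominates #7.
Others (#1, #2, #3, #6, #8, #9, #10, #11) are each worse than #7 on at least one objective.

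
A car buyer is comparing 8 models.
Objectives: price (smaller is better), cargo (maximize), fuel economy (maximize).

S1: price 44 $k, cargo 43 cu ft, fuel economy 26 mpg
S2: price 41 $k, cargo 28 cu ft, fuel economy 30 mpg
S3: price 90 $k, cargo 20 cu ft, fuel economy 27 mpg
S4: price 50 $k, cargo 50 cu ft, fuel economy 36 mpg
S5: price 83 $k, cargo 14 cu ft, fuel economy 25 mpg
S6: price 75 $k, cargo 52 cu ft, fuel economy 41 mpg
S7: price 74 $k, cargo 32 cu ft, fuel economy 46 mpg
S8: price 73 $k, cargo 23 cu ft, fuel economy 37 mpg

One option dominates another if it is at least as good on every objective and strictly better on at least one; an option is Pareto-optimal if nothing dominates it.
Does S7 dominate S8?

No

S7 vs S8: S7 is worse on price (74 vs 73), so it does not dominate S8.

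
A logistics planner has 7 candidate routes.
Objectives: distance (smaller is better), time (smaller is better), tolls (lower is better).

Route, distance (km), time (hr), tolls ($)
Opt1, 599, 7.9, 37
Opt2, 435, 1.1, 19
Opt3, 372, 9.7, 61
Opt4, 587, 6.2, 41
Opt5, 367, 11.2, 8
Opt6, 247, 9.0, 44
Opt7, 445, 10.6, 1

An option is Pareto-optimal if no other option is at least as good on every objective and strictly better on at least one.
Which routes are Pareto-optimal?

Opt2, Opt5, Opt6, Opt7

Opt1: dominated by Opt2 (distance 435≤599, time 1.1≤7.9, tolls 19≤37).
Opt2: not dominated (best time).
Opt3: dominated by Opt6 (distance 247≤372, time 9.0≤9.7, tolls 44≤61).
Opt4: dominated by Opt2 (distance 435≤587, time 1.1≤6.2, tolls 19≤41).
Opt5: not dominated.
Opt6: not dominated (best distance).
Opt7: not dominated (best tolls).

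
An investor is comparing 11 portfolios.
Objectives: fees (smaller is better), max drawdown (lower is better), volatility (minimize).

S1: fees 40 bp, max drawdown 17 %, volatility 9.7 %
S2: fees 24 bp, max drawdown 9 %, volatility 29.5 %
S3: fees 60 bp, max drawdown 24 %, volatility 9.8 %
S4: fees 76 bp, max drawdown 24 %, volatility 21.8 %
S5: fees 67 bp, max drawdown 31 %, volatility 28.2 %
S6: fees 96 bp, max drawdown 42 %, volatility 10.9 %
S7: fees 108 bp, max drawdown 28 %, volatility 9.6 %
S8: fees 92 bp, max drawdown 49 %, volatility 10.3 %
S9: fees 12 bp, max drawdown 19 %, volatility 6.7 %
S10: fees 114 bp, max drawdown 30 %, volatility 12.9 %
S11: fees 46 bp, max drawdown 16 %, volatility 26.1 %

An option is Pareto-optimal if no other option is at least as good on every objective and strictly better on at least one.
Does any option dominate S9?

No

S1: worse on fees (40 vs 12).
S2: worse on fees (24 vs 12).
S3: worse on fees (60 vs 12).
S4: worse on fees (76 vs 12).
S5: worse on fees (67 vs 12).
S6: worse on fees (96 vs 12).
S7: worse on fees (108 vs 12).
S8: worse on fees (92 vs 12).
S10: worse on fees (114 vs 12).
S11: worse on fees (46 vs 12).
No option is at least as good as S9 on every objective and strictly better on one.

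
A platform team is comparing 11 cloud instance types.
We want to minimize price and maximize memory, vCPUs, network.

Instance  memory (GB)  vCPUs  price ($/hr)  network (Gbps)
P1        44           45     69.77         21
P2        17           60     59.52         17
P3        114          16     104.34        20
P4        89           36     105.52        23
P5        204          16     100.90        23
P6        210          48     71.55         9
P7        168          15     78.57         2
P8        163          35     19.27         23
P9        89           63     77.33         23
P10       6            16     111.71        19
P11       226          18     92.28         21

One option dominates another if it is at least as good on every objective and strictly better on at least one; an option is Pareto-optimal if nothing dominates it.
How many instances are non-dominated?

7

P1: not dominated.
P2: not dominated.
P3: dominated by P5 (memory 204≥114, vCPUs 16≥16, price 100.90≤104.34, network 23≥20).
P4: dominated by P9 (memory 89≥89, vCPUs 63≥36, price 77.33≤105.52, network 23≥23).
P5: not dominated.
P6: not dominated.
P7: dominated by P6 (memory 210≥168, vCPUs 48≥15, price 71.55≤78.57, network 9≥2).
P8: not dominated (best price).
P9: not dominated (best vCPUs).
P10: dominated by P1 (memory 44≥6, vCPUs 45≥16, price 69.77≤111.71, network 21≥19).
P11: not dominated (best memory).
Pareto-optimal: P1, P2, P5, P6, P8, P9, P11 → 7.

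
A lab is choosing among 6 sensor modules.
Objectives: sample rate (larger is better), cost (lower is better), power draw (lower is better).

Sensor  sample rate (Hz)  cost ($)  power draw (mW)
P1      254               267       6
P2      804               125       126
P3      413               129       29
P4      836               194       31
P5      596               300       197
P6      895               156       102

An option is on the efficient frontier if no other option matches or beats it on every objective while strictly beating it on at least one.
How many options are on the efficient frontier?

5

P1: not dominated (best power draw).
P2: not dominated (best cost).
P3: not dominated.
P4: not dominated.
P5: dominated by P2 (sample rate 804≥596, cost 125≤300, power draw 126≤197).
P6: not dominated (best sample rate).
Pareto-optimal: P1, P2, P3, P4, P6 → 5.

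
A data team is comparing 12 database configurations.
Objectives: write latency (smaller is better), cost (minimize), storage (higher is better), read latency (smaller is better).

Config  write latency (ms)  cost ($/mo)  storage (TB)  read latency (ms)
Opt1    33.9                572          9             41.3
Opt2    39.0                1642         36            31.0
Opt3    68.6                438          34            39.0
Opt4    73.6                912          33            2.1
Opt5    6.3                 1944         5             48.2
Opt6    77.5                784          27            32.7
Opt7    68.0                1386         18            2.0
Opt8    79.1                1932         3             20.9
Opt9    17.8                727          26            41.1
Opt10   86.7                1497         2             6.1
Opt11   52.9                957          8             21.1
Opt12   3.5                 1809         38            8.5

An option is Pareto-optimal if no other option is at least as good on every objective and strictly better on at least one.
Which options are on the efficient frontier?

Opt1, Opt2, Opt3, Opt4, Opt6, Opt7, Opt9, Opt11, Opt12

Opt1: not dominated.
Opt2: not dominated.
Opt3: not dominated (best cost).
Opt4: not dominated.
Opt5: dominated by Opt12 (write latency 3.5≤6.3, cost 1809≤1944, storage 38≥5, read latency 8.5≤48.2).
Opt6: not dominated.
Opt7: not dominated (best read latency).
Opt8: dominated by Opt4 (write latency 73.6≤79.1, cost 912≤1932, storage 33≥3, read latency 2.1≤20.9).
Opt9: not dominated.
Opt10: dominated by Opt4 (write latency 73.6≤86.7, cost 912≤1497, storage 33≥2, read latency 2.1≤6.1).
Opt11: not dominated.
Opt12: not dominated (best write latency).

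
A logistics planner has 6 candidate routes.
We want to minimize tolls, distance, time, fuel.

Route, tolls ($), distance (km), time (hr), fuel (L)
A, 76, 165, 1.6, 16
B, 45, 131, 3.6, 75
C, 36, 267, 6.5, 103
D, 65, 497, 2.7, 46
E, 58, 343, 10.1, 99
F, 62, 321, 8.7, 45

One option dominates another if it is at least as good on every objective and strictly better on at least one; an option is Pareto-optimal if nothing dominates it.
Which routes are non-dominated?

A: not dominated (best time).
B: not dominated (best distance).
C: not dominated (best tolls).
D: not dominated.
E: dominated by B (tolls 45≤58, distance 131≤343, time 3.6≤10.1, fuel 75≤99).
F: not dominated.

A, B, C, D, F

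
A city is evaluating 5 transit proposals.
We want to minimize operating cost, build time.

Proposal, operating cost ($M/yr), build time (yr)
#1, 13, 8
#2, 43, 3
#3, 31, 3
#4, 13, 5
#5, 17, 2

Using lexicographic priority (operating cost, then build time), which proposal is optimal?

First minimize operating cost: best is 13, kept {#1, #4}.
Then minimize build time: best is 5, kept {#4}.

#4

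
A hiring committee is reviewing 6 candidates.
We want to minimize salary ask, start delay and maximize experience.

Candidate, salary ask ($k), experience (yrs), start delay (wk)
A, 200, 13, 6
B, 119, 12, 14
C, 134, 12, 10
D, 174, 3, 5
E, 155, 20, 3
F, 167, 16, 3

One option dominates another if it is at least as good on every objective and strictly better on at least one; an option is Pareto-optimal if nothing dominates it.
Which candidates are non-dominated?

B, C, E

A: dominated by E (salary ask 155≤200, experience 20≥13, start delay 3≤6).
B: not dominated (best salary ask).
C: not dominated.
D: dominated by E (salary ask 155≤174, experience 20≥3, start delay 3≤5).
E: not dominated (best experience).
F: dominated by E (salary ask 155≤167, experience 20≥16, start delay 3≤3).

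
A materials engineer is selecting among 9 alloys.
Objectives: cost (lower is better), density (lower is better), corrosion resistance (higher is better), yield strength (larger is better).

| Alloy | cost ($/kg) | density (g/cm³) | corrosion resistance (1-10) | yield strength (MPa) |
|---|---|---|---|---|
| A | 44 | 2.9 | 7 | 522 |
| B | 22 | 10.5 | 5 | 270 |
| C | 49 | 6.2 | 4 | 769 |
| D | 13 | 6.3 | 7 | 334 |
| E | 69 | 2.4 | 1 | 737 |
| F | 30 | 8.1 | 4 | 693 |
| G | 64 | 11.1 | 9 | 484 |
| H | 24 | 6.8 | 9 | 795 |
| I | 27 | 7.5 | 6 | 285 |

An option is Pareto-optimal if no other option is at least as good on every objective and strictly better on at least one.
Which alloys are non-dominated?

A, C, D, E, H

A: not dominated.
B: dominated by D (cost 13≤22, density 6.3≤10.5, corrosion resistance 7≥5, yield strength 334≥270).
C: not dominated.
D: not dominated (best cost).
E: not dominated (best density).
F: dominated by H (cost 24≤30, density 6.8≤8.1, corrosion resistance 9≥4, yield strength 795≥693).
G: dominated by H (cost 24≤64, density 6.8≤11.1, corrosion resistance 9≥9, yield strength 795≥484).
H: not dominated (best yield strength).
I: dominated by D (cost 13≤27, density 6.3≤7.5, corrosion resistance 7≥6, yield strength 334≥285).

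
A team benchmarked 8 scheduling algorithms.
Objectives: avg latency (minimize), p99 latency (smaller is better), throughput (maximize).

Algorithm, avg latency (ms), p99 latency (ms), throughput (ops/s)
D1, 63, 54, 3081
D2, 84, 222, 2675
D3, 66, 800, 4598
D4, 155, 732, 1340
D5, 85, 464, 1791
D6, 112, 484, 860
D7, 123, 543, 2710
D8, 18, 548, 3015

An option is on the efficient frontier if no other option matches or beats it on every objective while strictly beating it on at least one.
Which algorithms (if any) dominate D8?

none

D1: worse on avg latency (63 vs 18).
D2: worse on avg latency (84 vs 18).
D3: worse on avg latency (66 vs 18).
D4: worse on avg latency (155 vs 18).
D5: worse on avg latency (85 vs 18).
D6: worse on avg latency (112 vs 18).
D7: worse on avg latency (123 vs 18).
No option dominates D8.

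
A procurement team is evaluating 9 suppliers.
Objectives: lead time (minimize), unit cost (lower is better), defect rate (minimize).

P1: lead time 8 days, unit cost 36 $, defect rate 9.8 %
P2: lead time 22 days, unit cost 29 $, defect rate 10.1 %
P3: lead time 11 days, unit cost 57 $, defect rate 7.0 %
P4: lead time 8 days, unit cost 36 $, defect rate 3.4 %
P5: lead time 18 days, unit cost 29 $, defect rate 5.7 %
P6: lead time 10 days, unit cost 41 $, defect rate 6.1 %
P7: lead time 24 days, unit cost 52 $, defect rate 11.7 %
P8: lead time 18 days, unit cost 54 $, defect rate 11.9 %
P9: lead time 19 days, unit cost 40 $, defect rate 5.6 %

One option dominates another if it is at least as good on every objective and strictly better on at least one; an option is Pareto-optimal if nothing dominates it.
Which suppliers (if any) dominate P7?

P1: lead time 8≤24, unit cost 36≤52, defect rate 9.8≤11.7 — dominates P7.
P2: lead time 22≤24, unit cost 29≤52, defect rate 10.1≤11.7 — dominates P7.
P4: lead time 8≤24, unit cost 36≤52, defect rate 3.4≤11.7 — dominates P7.
P5: lead time 18≤24, unit cost 29≤52, defect rate 5.7≤11.7 — dominates P7.
P6: lead time 10≤24, unit cost 41≤52, defect rate 6.1≤11.7 — dominates P7.
P9: lead time 19≤24, unit cost 40≤52, defect rate 5.6≤11.7 — dominates P7.
Others (P3, P8) are each worse than P7 on at least one objective.

P1, P2, P4, P5, P6, P9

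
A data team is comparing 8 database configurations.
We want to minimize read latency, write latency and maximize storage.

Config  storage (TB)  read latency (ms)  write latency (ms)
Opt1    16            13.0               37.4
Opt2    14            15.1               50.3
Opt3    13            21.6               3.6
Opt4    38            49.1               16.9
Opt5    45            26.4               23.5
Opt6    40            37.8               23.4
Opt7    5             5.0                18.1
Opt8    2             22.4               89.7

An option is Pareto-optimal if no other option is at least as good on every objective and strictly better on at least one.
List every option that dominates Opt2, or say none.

Opt1

Opt1: storage 16≥14, read latency 13.0≤15.1, write latency 37.4≤50.3 — dominates Opt2.
Others (Opt3, Opt4, Opt5, Opt6, Opt7, Opt8) are each worse than Opt2 on at least one objective.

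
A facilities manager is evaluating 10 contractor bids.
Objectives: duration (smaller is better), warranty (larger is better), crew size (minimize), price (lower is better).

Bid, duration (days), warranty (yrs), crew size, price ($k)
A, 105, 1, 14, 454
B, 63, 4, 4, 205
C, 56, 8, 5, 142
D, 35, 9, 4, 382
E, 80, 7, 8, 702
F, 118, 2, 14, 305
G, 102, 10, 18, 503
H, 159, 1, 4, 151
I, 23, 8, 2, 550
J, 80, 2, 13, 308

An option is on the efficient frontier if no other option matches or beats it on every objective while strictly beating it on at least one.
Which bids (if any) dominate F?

B: duration 63≤118, warranty 4≥2, crew size 4≤14, price 205≤305 — dominates F.
C: duration 56≤118, warranty 8≥2, crew size 5≤14, price 142≤305 — dominates F.
Others (A, D, E, G, H, I, J) are each worse than F on at least one objective.

B, C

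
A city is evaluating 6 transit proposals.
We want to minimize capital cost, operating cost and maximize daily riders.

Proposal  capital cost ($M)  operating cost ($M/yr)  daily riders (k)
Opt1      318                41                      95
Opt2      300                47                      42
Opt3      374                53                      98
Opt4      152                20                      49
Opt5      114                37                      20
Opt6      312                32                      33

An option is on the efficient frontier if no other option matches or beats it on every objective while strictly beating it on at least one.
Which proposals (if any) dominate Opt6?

Opt4: capital cost 152≤312, operating cost 20≤32, daily riders 49≥33 — dominates Opt6.
Others (Opt1, Opt2, Opt3, Opt5) are each worse than Opt6 on at least one objective.

Opt4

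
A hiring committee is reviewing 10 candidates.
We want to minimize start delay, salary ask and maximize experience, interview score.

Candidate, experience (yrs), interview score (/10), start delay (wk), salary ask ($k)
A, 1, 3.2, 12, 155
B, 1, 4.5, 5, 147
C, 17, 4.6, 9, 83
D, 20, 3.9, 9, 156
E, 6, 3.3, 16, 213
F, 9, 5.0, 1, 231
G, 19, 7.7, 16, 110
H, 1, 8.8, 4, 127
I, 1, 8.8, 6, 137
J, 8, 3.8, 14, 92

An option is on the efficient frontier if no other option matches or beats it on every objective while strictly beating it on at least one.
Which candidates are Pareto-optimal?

C, D, F, G, H

A: dominated by B (experience 1≥1, interview score 4.5≥3.2, start delay 5≤12, salary ask 147≤155).
B: dominated by H (experience 1≥1, interview score 8.8≥4.5, start delay 4≤5, salary ask 127≤147).
C: not dominated (best salary ask).
D: not dominated (best experience).
E: dominated by C (experience 17≥6, interview score 4.6≥3.3, start delay 9≤16, salary ask 83≤213).
F: not dominated (best start delay).
G: not dominated.
H: not dominated.
I: dominated by H (experience 1≥1, interview score 8.8≥8.8, start delay 4≤6, salary ask 127≤137).
J: dominated by C (experience 17≥8, interview score 4.6≥3.8, start delay 9≤14, salary ask 83≤92).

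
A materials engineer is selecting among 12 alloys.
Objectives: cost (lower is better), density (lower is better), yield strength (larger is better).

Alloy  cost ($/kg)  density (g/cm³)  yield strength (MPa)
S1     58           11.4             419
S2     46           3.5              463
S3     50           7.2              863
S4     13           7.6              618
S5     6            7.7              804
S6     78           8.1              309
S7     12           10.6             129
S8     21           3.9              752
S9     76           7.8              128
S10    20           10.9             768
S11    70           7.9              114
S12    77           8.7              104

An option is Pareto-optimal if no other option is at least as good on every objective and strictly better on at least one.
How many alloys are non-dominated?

S1: dominated by S2 (cost 46≤58, density 3.5≤11.4, yield strength 463≥419).
S2: not dominated (best density).
S3: not dominated (best yield strength).
S4: not dominated.
S5: not dominated (best cost).
S6: dominated by S2 (cost 46≤78, density 3.5≤8.1, yield strength 463≥309).
S7: dominated by S5 (cost 6≤12, density 7.7≤10.6, yield strength 804≥129).
S8: not dominated.
S9: dominated by S2 (cost 46≤76, density 3.5≤7.8, yield strength 463≥128).
S10: dominated by S5 (cost 6≤20, density 7.7≤10.9, yield strength 804≥768).
S11: dominated by S2 (cost 46≤70, density 3.5≤7.9, yield strength 463≥114).
S12: dominated by S2 (cost 46≤77, density 3.5≤8.7, yield strength 463≥104).
Pareto-optimal: S2, S3, S4, S5, S8 → 5.

5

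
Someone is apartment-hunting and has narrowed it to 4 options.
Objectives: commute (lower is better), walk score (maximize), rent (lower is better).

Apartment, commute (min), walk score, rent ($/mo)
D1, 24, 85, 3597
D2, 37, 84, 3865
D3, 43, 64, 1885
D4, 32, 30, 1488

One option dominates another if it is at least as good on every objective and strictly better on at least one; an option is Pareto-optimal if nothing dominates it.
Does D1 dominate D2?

Yes

D1 vs D2: commute 24≤37, walk score 85≥84, rent 3597≤3865 — D1 is at least as good on every objective with at least one strict improvement.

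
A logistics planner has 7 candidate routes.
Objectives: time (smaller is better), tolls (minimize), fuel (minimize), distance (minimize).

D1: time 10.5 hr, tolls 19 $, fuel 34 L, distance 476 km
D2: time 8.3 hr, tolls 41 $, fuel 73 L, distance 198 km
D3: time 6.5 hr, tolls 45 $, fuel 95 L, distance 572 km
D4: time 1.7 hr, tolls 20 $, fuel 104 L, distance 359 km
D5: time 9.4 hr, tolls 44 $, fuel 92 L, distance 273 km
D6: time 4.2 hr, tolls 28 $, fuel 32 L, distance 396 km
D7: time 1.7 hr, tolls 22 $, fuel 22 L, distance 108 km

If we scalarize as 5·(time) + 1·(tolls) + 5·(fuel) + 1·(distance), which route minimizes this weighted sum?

D1: 5·10.5 + 1·19 + 5·34 + 1·476 = 717.5
D2: 5·8.3 + 1·41 + 5·73 + 1·198 = 645.5
D3: 5·6.5 + 1·45 + 5·95 + 1·572 = 1124.5
D4: 5·1.7 + 1·20 + 5·104 + 1·359 = 907.5
D5: 5·9.4 + 1·44 + 5·92 + 1·273 = 824.0
D6: 5·4.2 + 1·28 + 5·32 + 1·396 = 605.0
D7: 5·1.7 + 1·22 + 5·22 + 1·108 = 248.5
Lowest: D7 at 248.5.

D7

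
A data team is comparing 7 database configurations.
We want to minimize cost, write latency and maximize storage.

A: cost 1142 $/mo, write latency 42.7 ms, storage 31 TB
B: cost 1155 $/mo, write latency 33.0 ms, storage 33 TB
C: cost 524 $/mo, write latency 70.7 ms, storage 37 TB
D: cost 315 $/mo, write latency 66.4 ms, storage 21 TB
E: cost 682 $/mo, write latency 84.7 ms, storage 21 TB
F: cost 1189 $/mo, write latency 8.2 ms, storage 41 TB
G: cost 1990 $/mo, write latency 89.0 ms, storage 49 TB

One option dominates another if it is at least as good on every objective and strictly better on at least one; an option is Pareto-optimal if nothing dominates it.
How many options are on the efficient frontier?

6

A: not dominated.
B: not dominated.
C: not dominated.
D: not dominated (best cost).
E: dominated by C (cost 524≤682, write latency 70.7≤84.7, storage 37≥21).
F: not dominated (best write latency).
G: not dominated (best storage).
Pareto-optimal: A, B, C, D, F, G → 6.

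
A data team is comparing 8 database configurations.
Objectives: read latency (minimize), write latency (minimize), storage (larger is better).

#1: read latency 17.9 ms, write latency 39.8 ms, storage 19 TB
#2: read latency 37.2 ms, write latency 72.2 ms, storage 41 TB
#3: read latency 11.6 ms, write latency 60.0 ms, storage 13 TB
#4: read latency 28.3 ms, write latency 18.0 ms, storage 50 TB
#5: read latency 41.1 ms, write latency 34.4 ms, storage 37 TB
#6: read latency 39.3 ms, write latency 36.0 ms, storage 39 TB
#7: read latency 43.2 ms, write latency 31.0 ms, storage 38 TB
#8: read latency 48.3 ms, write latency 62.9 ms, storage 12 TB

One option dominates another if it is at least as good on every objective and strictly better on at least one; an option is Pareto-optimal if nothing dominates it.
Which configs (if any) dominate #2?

#4

#4: read latency 28.3≤37.2, write latency 18.0≤72.2, storage 50≥41 — dominates #2.
Others (#1, #3, #5, #6, #7, #8) are each worse than #2 on at least one objective.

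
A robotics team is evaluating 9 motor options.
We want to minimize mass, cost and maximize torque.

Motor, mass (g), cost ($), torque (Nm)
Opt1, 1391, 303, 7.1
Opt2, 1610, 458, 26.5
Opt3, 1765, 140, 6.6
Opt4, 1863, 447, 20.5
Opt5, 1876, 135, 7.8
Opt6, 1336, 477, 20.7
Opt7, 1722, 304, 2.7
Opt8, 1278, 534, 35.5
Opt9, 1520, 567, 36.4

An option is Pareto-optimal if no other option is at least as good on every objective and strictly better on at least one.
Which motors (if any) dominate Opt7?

Opt1: mass 1391≤1722, cost 303≤304, torque 7.1≥2.7 — dominates Opt7.
Others (Opt2, Opt3, Opt4, Opt5, Opt6, Opt8, Opt9) are each worse than Opt7 on at least one objective.

Opt1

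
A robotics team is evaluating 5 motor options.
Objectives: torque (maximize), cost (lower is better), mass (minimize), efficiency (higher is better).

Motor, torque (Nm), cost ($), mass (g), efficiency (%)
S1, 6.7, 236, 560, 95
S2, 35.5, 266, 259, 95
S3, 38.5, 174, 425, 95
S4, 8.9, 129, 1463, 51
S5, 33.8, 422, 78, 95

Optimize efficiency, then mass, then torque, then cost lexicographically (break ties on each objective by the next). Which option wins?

First maximize efficiency: best is 95, kept {S1, S2, S3, S5}.
Then minimize mass: best is 78, kept {S5}.

S5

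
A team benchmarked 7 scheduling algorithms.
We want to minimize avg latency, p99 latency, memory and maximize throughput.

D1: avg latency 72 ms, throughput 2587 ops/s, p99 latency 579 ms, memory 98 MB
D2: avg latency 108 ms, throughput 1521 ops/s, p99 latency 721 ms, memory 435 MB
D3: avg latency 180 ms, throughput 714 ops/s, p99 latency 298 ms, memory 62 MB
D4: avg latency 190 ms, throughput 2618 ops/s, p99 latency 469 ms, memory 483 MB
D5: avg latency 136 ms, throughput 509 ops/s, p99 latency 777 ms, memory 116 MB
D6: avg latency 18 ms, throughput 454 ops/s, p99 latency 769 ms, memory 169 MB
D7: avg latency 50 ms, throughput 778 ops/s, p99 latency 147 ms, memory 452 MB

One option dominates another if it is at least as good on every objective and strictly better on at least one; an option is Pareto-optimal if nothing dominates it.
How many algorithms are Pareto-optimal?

D1: not dominated.
D2: dominated by D1 (avg latency 72≤108, throughput 2587≥1521, p99 latency 579≤721, memory 98≤435).
D3: not dominated (best memory).
D4: not dominated (best throughput).
D5: dominated by D1 (avg latency 72≤136, throughput 2587≥509, p99 latency 579≤777, memory 98≤116).
D6: not dominated (best avg latency).
D7: not dominated (best p99 latency).
Pareto-optimal: D1, D3, D4, D6, D7 → 5.

5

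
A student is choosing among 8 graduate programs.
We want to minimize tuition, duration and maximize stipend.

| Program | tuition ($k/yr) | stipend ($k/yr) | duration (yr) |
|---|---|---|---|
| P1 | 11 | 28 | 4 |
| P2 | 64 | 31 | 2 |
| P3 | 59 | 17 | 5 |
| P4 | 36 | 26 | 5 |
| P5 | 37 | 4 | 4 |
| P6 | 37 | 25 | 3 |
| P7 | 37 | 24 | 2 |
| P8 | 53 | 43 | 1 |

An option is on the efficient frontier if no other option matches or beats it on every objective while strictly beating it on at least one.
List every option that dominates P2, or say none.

P8

P8: tuition 53≤64, stipend 43≥31, duration 1≤2 — dominates P2.
Others (P1, P3, P4, P5, P6, P7) are each worse than P2 on at least one objective.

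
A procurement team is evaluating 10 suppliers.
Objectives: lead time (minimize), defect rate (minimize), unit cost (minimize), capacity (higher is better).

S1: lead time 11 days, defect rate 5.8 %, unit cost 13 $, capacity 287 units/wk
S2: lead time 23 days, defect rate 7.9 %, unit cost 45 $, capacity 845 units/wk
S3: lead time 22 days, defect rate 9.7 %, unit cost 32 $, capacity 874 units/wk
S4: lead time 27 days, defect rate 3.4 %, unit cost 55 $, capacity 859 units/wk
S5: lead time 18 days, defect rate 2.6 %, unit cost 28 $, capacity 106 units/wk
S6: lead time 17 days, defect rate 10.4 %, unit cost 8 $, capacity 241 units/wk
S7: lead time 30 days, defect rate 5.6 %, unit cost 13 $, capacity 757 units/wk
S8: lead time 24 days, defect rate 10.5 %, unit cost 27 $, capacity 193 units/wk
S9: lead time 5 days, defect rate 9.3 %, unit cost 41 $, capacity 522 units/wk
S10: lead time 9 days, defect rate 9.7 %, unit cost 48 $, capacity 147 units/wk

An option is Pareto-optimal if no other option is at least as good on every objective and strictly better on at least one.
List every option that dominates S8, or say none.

S1: lead time 11≤24, defect rate 5.8≤10.5, unit cost 13≤27, capacity 287≥193 — dominates S8.
S6: lead time 17≤24, defect rate 10.4≤10.5, unit cost 8≤27, capacity 241≥193 — dominates S8.
Others (S2, S3, S4, S5, S7, S9, S10) are each worse than S8 on at least one objective.

S1, S6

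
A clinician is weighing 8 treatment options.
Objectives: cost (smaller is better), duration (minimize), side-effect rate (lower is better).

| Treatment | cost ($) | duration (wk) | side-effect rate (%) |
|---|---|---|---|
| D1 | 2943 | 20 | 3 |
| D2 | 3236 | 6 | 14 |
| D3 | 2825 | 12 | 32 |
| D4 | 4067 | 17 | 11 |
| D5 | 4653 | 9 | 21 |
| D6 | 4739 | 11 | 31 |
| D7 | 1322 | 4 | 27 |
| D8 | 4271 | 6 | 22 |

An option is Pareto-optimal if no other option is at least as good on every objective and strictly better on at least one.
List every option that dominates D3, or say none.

D7: cost 1322≤2825, duration 4≤12, side-effect rate 27≤32 — dominates D3.
Others (D1, D2, D4, D5, D6, D8) are each worse than D3 on at least one objective.

D7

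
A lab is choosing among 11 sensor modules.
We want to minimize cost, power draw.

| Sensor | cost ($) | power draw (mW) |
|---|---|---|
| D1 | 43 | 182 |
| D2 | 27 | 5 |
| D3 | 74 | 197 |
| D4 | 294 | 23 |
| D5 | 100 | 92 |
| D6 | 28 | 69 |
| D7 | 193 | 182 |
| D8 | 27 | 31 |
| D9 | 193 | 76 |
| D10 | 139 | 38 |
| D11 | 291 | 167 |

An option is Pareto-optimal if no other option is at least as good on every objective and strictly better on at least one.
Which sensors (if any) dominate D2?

D1: worse on cost (43 vs 27).
D3: worse on cost (74 vs 27).
D4: worse on cost (294 vs 27).
D5: worse on cost (100 vs 27).
D6: worse on cost (28 vs 27).
D7: worse on cost (193 vs 27).
D8: worse on power draw (31 vs 5).
D9: worse on cost (193 vs 27).
D10: worse on cost (139 vs 27).
D11: worse on cost (291 vs 27).
No option dominates D2.

none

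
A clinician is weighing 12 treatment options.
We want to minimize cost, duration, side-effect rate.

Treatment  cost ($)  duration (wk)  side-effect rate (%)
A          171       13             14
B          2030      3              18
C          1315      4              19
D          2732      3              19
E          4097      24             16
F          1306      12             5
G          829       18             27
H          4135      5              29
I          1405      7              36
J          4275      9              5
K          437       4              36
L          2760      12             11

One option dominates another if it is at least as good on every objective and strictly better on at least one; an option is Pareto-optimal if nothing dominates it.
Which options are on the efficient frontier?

A, B, C, F, J, K

A: not dominated (best cost).
B: not dominated.
C: not dominated.
D: dominated by B (cost 2030≤2732, duration 3≤3, side-effect rate 18≤19).
E: dominated by A (cost 171≤4097, duration 13≤24, side-effect rate 14≤16).
F: not dominated.
G: dominated by A (cost 171≤829, duration 13≤18, side-effect rate 14≤27).
H: dominated by B (cost 2030≤4135, duration 3≤5, side-effect rate 18≤29).
I: dominated by C (cost 1315≤1405, duration 4≤7, side-effect rate 19≤36).
J: not dominated.
K: not dominated.
L: dominated by F (cost 1306≤2760, duration 12≤12, side-effect rate 5≤11).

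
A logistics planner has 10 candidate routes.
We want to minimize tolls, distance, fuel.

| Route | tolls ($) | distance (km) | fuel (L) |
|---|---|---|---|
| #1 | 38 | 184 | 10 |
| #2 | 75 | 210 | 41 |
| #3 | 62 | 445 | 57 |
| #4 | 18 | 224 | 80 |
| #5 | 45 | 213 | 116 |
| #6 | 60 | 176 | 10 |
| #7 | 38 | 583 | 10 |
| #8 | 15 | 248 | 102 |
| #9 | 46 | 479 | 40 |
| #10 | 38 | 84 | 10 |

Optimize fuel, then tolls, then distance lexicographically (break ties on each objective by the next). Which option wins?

First minimize fuel: best is 10, kept {#1, #6, #7, #10}.
Then minimize tolls: best is 38, kept {#1, #7, #10}.
Then minimize distance: best is 84, kept {#10}.

#10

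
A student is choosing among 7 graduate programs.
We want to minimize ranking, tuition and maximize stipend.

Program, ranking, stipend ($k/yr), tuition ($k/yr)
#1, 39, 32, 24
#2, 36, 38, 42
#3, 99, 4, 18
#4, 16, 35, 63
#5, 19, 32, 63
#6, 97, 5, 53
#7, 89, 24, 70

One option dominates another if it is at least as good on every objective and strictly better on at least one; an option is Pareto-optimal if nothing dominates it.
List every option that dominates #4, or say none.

#1: worse on ranking (39 vs 16).
#2: worse on ranking (36 vs 16).
#3: worse on ranking (99 vs 16).
#5: worse on ranking (19 vs 16).
#6: worse on ranking (97 vs 16).
#7: worse on ranking (89 vs 16).
No option dominates #4.

none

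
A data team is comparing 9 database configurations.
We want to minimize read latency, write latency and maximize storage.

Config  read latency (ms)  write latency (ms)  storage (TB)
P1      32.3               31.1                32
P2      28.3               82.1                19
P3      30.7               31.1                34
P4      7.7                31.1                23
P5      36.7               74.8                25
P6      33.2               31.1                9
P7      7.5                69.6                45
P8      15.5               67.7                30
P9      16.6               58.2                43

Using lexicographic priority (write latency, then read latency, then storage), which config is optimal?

P4

First minimize write latency: best is 31.1, kept {P1, P3, P4, P6}.
Then minimize read latency: best is 7.7, kept {P4}.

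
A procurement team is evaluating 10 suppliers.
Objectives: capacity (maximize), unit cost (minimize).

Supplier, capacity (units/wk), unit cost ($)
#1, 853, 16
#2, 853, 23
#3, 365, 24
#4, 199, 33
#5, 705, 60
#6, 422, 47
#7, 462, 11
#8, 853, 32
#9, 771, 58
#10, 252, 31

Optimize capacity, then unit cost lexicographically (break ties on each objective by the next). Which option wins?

#1

First maximize capacity: best is 853, kept {#1, #2, #8}.
Then minimize unit cost: best is 16, kept {#1}.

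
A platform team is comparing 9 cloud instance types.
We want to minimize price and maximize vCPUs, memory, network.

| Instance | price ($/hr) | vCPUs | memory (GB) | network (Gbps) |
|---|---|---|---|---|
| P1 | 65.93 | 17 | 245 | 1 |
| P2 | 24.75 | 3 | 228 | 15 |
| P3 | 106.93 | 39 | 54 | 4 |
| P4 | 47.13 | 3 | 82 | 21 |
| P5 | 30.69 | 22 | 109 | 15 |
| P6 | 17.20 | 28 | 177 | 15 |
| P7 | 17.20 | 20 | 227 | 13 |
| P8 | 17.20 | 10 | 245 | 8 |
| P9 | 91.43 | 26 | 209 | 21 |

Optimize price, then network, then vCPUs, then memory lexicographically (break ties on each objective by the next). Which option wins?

First minimize price: best is 17.20, kept {P6, P7, P8}.
Then maximize network: best is 15, kept {P6}.

P6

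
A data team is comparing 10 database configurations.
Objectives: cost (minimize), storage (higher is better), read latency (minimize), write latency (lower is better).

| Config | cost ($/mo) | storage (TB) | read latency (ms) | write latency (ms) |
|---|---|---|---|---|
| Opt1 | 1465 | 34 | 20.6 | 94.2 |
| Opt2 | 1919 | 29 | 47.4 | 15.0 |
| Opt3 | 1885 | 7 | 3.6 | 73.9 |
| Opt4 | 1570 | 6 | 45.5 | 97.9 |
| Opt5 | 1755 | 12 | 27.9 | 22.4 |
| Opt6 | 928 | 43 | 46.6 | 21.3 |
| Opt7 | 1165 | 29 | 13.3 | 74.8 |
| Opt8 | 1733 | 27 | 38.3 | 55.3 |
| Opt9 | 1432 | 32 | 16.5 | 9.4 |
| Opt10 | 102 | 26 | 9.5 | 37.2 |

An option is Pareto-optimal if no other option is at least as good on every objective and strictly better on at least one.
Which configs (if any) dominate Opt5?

Opt9: cost 1432≤1755, storage 32≥12, read latency 16.5≤27.9, write latency 9.4≤22.4 — dominates Opt5.
Others (Opt1, Opt2, Opt3, Opt4, Opt6, Opt7, Opt8, Opt10) are each worse than Opt5 on at least one objective.

Opt9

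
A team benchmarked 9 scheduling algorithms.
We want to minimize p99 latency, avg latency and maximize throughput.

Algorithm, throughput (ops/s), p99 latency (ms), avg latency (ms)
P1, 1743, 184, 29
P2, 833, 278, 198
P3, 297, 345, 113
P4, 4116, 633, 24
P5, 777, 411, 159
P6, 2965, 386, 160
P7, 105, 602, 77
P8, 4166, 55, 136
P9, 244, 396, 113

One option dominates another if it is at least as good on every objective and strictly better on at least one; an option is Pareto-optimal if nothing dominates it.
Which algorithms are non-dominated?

P1, P4, P8

P1: not dominated.
P2: dominated by P1 (throughput 1743≥833, p99 latency 184≤278, avg latency 29≤198).
P3: dominated by P1 (throughput 1743≥297, p99 latency 184≤345, avg latency 29≤113).
P4: not dominated (best avg latency).
P5: dominated by P1 (throughput 1743≥777, p99 latency 184≤411, avg latency 29≤159).
P6: dominated by P8 (throughput 4166≥2965, p99 latency 55≤386, avg latency 136≤160).
P7: dominated by P1 (throughput 1743≥105, p99 latency 184≤602, avg latency 29≤77).
P8: not dominated (best throughput).
P9: dominated by P1 (throughput 1743≥244, p99 latency 184≤396, avg latency 29≤113).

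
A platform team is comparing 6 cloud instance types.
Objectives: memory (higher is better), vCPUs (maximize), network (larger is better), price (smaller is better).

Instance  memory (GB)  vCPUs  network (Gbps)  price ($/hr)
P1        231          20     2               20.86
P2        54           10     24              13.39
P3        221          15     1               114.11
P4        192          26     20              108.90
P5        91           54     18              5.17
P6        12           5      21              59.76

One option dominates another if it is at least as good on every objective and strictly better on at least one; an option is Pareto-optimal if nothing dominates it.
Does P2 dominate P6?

P2 vs P6: memory 54≥12, vCPUs 10≥5, network 24≥21, price 13.39≤59.76 — P2 is at least as good on every objective with at least one strict improvement.

Yes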